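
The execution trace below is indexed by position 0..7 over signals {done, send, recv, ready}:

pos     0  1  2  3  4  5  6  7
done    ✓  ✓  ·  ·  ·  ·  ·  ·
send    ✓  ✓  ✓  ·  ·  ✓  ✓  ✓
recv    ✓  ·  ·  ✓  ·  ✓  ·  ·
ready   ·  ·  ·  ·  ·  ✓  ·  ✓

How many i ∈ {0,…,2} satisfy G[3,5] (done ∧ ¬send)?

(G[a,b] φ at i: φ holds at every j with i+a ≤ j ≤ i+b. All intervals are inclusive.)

0

Evaluate at each i in [0,2]:
  i=0: ✗ (fails at j=3)
  i=1: ✗ (fails at j=4)
  i=2: ✗ (fails at j=5)
Positions where it holds: {} → 0.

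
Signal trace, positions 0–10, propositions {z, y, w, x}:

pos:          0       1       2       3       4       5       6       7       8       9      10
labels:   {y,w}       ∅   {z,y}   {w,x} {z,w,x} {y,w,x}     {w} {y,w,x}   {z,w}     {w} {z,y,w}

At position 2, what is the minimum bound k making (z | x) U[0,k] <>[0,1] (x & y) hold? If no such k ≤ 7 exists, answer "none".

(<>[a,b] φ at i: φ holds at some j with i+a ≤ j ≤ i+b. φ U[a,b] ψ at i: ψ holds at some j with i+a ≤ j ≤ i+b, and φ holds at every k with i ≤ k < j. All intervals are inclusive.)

2

Need earliest j ≥ 2 with <>[0,1] (x & y), and (z | x) at every k in [2,j-1].
  j=2: rhs fails.
  j=3: rhs fails.
  j=4: rhs holds; lhs holds on [2,3]. k = 2.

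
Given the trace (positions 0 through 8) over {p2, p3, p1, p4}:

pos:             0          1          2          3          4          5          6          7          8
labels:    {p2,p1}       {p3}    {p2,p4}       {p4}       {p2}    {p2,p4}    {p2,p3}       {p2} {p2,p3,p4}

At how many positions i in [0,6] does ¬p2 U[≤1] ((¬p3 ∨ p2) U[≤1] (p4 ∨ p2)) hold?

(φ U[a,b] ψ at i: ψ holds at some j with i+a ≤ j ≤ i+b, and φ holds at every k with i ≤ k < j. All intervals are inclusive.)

7

Evaluate at each i in [0,6]:
  i=0: ✓ (rhs at j=0)
  i=1: ✓ (rhs at j=2; lhs holds on [1,1])
  i=2: ✓ (rhs at j=2)
  i=3: ✓ (rhs at j=3)
  i=4: ✓ (rhs at j=4)
  i=5: ✓ (rhs at j=5)
  i=6: ✓ (rhs at j=6)
Positions where it holds: {0, 1, 2, 3, 4, 5, 6} → 7.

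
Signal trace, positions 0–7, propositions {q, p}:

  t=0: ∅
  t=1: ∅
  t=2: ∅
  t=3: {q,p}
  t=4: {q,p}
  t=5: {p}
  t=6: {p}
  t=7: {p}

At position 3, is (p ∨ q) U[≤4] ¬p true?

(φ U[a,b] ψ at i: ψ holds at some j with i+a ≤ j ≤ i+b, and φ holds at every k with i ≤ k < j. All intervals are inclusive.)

Does not hold

Need some j in [3,7] with ¬p, and (p ∨ q) at every k in [3,j-1].
  j=3: ¬p false.
  j=4: ¬p false.
  j=5: ¬p false.
  j=6: ¬p false.
  j=7: ¬p false.
No j in the window works → until fails.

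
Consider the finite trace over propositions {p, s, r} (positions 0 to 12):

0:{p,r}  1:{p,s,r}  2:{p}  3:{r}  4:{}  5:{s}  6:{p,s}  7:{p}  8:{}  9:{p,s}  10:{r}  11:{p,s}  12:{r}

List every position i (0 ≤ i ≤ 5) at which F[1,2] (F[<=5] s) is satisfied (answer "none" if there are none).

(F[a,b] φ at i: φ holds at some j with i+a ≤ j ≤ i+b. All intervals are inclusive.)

0, 1, 2, 3, 4, 5

Evaluate at each i in [0,5]:
  i=0: ✓ (witness j=1)
  i=1: ✓ (witness j=2)
  i=2: ✓ (witness j=3)
  i=3: ✓ (witness j=4)
  i=4: ✓ (witness j=5)
  i=5: ✓ (witness j=6)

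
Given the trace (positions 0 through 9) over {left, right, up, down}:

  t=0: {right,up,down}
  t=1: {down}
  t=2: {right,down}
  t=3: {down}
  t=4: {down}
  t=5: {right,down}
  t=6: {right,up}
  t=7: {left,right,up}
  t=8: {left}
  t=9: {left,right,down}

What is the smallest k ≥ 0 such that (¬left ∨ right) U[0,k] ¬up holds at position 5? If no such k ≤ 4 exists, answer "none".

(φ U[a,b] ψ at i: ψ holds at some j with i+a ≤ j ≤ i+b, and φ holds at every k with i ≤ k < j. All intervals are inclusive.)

Need earliest j ≥ 5 with ¬up, and (¬left ∨ right) at every k in [5,j-1].
  j=5: rhs holds (empty prefix). k = 0.

0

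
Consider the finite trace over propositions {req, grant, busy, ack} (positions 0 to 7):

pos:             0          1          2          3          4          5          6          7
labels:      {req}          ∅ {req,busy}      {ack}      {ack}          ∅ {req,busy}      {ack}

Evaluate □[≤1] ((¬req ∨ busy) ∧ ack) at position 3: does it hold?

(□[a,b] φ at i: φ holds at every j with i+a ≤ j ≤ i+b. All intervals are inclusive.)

Holds

Check ((¬req ∨ busy) ∧ ack) at every j in [3,4]:
  j=3: true
  j=4: true
All positions satisfy it → formula holds.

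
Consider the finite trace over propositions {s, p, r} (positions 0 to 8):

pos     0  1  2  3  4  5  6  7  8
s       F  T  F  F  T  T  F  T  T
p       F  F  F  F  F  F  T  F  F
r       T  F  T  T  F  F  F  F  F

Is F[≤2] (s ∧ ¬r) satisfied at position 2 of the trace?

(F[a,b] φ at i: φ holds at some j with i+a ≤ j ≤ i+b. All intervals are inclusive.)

Yes

Check (s ∧ ¬r) at each j in [2,4]:
  j=2: false
  j=3: false
  j=4: true
Found at j=4 → formula holds.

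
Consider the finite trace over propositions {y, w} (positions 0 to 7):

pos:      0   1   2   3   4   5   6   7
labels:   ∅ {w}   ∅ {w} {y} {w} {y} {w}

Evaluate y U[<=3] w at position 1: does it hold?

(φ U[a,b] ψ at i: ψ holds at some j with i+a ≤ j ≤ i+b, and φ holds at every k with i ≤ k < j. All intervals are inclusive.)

Need some j in [1,4] with w, and y at every k in [1,j-1].
  j=1: w holds; no prefix to check → satisfied.

True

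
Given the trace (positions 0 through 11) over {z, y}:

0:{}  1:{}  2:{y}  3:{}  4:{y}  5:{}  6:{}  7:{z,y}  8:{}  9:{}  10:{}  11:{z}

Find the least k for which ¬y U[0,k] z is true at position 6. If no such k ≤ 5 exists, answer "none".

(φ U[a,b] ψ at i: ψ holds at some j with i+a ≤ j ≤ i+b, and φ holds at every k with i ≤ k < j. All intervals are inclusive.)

Need earliest j ≥ 6 with z, and ¬y at every k in [6,j-1].
  j=6: rhs fails.
  j=7: rhs holds; lhs holds on [6,6]. k = 1.

1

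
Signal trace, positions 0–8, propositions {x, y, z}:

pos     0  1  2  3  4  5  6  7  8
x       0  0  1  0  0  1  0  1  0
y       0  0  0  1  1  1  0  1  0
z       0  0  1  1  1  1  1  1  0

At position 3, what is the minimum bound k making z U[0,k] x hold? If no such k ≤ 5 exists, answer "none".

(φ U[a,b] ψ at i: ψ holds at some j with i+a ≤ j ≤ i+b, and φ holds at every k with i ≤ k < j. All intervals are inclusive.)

Need earliest j ≥ 3 with x, and z at every k in [3,j-1].
  j=3: rhs fails.
  j=4: rhs fails.
  j=5: rhs holds; lhs holds on [3,4]. k = 2.

2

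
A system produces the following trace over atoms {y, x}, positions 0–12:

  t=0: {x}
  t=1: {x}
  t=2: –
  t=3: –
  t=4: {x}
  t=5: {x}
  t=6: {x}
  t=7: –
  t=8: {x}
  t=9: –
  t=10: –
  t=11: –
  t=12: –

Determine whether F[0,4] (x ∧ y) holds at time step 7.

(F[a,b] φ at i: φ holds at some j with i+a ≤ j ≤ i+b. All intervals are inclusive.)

Check (x ∧ y) at each j in [7,11]:
  j=7: false
  j=8: false
  j=9: false
  j=10: false
  j=11: false
No position in the window satisfies it → formula fails.

False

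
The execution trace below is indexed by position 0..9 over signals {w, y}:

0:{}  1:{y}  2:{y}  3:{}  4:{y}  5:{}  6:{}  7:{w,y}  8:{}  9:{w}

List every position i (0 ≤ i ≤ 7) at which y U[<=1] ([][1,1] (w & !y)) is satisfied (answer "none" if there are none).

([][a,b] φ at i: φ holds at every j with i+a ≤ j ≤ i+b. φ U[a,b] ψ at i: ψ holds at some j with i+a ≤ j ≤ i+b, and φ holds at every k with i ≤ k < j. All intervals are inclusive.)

Evaluate at each i in [0,7]:
  i=0: ✗ (no rhs in [0,1])
  i=1: ✗ (no rhs in [1,2])
  i=2: ✗ (no rhs in [2,3])
  i=3: ✗ (no rhs in [3,4])
  i=4: ✗ (no rhs in [4,5])
  i=5: ✗ (no rhs in [5,6])
  i=6: ✗ (no rhs in [6,7])
  i=7: ✓ (rhs at j=8; lhs holds on [7,7])

7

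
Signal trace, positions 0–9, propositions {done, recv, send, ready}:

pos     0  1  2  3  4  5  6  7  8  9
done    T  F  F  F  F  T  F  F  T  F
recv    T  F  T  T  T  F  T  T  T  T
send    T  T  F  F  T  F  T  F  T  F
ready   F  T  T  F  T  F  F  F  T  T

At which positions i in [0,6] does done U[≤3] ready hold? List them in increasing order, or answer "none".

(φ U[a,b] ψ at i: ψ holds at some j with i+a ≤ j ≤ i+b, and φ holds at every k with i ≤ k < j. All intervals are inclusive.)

0, 1, 2, 4

Evaluate at each i in [0,6]:
  i=0: ✓ (rhs at j=1; lhs holds on [0,0])
  i=1: ✓ (rhs at j=1)
  i=2: ✓ (rhs at j=2)
  i=3: ✗ (lhs fails at k=3 before rhs at j=4)
  i=4: ✓ (rhs at j=4)
  i=5: ✗ (lhs fails at k=6 before rhs at j=8)
  i=6: ✗ (lhs fails at k=6 before rhs at j=8)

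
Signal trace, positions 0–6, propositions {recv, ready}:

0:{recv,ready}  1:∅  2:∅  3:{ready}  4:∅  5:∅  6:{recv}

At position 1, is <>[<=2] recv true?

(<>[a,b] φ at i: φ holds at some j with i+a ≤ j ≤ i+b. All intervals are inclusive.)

Check recv at each j in [1,3]:
  j=1: false
  j=2: false
  j=3: false
No position in the window satisfies it → formula fails.

False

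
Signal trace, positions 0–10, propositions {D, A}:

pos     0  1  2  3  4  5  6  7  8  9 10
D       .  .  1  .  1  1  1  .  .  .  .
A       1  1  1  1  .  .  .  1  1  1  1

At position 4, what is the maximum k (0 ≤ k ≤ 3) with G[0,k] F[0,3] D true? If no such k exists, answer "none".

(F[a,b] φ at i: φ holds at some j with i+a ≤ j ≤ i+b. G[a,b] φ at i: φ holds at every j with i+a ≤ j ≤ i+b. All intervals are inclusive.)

2

F[0,3] D must hold from j=4 onward; find where it first fails.
  j=4: holds
  j=5: holds
  j=6: holds
  j=7: fails
Holds on [4,6], so largest k = 2.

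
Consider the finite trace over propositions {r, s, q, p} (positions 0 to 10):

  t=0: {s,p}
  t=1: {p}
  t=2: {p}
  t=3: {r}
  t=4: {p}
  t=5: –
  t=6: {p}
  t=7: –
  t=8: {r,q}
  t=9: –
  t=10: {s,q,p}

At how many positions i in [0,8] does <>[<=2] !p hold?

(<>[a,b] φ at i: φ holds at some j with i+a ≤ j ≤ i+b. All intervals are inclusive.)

Evaluate at each i in [0,8]:
  i=0: ✗ (none in [0,2])
  i=1: ✓ (witness j=3)
  i=2: ✓ (witness j=3)
  i=3: ✓ (witness j=3)
  i=4: ✓ (witness j=5)
  i=5: ✓ (witness j=5)
  i=6: ✓ (witness j=7)
  i=7: ✓ (witness j=7)
  i=8: ✓ (witness j=8)
Positions where it holds: {1, 2, 3, 4, 5, 6, 7, 8} → 8.

8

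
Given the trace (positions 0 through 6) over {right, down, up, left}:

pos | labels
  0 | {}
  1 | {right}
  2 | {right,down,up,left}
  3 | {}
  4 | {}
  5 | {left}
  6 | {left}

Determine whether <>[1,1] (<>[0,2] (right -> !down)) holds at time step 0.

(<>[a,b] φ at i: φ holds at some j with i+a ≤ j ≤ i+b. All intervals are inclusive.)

True

Check <>[0,2] (right -> !down) at each j in [1,1]:
  j=1: holds (witness at 1)
Found at j=1 → formula holds.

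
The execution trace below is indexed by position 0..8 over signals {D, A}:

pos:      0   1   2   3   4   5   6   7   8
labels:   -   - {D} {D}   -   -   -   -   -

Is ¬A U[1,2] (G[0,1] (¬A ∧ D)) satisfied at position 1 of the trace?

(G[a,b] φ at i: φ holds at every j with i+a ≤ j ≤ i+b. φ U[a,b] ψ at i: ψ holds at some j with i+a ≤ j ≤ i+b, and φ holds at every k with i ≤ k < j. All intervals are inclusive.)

Yes

Need some j in [2,3] with G[0,1] (¬A ∧ D), and ¬A at every k in [1,j-1].
  j=2: G[0,1] (¬A ∧ D) holds; ¬A holds at every k in [1,1] → satisfied.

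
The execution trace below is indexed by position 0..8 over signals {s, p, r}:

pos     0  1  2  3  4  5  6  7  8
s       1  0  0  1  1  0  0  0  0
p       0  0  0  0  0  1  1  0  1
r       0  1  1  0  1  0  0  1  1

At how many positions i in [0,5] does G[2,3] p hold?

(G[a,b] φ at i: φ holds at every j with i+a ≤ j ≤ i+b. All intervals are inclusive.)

Evaluate at each i in [0,5]:
  i=0: ✗ (fails at j=2)
  i=1: ✗ (fails at j=3)
  i=2: ✗ (fails at j=4)
  i=3: ✓ (all of [5,6])
  i=4: ✗ (fails at j=7)
  i=5: ✗ (fails at j=7)
Positions where it holds: {3} → 1.

1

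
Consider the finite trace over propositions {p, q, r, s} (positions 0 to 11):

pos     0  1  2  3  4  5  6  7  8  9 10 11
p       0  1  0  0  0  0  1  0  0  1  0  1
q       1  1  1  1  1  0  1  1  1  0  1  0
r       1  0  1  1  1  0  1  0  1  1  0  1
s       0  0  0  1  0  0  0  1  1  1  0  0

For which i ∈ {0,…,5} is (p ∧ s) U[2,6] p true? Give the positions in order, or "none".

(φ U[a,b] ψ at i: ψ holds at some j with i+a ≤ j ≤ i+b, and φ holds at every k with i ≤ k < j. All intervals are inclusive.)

Evaluate at each i in [0,5]:
  i=0: ✗ (lhs fails at k=0 before rhs at j=6)
  i=1: ✗ (lhs fails at k=1 before rhs at j=6)
  i=2: ✗ (lhs fails at k=2 before rhs at j=6)
  i=3: ✗ (lhs fails at k=3 before rhs at j=6)
  i=4: ✗ (lhs fails at k=4 before rhs at j=6)
  i=5: ✗ (lhs fails at k=5 before rhs at j=9)

none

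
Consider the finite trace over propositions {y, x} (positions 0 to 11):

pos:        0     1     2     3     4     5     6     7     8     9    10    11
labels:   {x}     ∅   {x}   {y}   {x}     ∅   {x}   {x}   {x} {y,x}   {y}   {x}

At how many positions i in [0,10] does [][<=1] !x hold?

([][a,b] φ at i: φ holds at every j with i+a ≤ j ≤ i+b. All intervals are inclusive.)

0

Evaluate at each i in [0,10]:
  i=0: ✗ (fails at j=0)
  i=1: ✗ (fails at j=2)
  i=2: ✗ (fails at j=2)
  i=3: ✗ (fails at j=4)
  i=4: ✗ (fails at j=4)
  i=5: ✗ (fails at j=6)
  i=6: ✗ (fails at j=6)
  i=7: ✗ (fails at j=7)
  i=8: ✗ (fails at j=8)
  i=9: ✗ (fails at j=9)
  i=10: ✗ (fails at j=11)
Positions where it holds: {} → 0.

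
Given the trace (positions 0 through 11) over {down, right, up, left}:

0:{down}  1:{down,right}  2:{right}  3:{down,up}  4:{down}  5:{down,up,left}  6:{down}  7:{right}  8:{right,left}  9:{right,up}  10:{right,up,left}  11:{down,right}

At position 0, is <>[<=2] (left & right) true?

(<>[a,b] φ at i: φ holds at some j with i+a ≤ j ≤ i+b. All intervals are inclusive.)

False

Check (left & right) at each j in [0,2]:
  j=0: false
  j=1: false
  j=2: false
No position in the window satisfies it → formula fails.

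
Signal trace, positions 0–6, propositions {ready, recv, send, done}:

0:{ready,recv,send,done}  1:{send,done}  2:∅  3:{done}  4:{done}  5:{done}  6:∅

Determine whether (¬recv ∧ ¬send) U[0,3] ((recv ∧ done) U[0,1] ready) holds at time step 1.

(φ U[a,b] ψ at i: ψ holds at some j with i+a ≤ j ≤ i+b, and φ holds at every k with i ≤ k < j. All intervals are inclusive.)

Need some j in [1,4] with ((recv ∧ done) U[0,1] ready), and (¬recv ∧ ¬send) at every k in [1,j-1].
  j=1: ((recv ∧ done) U[0,1] ready) — fails.
  j=2: ((recv ∧ done) U[0,1] ready) — fails.
  j=3: ((recv ∧ done) U[0,1] ready) — fails.
  j=4: ((recv ∧ done) U[0,1] ready) — fails.
No j in the window works → until fails.

False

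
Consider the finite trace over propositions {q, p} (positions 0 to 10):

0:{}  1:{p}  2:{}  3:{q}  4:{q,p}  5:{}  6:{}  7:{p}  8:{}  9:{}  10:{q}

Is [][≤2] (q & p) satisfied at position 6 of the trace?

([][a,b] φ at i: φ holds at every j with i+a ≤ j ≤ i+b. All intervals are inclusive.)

Check (q & p) at every j in [6,8]:
  j=6: false
  j=7: false
  j=8: false
Fails at j=6 → formula fails.

False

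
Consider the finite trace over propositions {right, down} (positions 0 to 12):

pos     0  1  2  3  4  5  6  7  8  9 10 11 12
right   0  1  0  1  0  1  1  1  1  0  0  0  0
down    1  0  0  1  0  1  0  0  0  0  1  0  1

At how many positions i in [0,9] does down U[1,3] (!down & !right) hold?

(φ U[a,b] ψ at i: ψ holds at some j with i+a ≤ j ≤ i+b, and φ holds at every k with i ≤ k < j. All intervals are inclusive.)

1

Evaluate at each i in [0,9]:
  i=0: ✗ (lhs fails at k=1 before rhs at j=2)
  i=1: ✗ (lhs fails at k=1 before rhs at j=2)
  i=2: ✗ (lhs fails at k=2 before rhs at j=4)
  i=3: ✓ (rhs at j=4; lhs holds on [3,3])
  i=4: ✗ (no rhs in [5,7])
  i=5: ✗ (no rhs in [6,8])
  i=6: ✗ (lhs fails at k=6 before rhs at j=9)
  i=7: ✗ (lhs fails at k=7 before rhs at j=9)
  i=8: ✗ (lhs fails at k=8 before rhs at j=9)
  i=9: ✗ (lhs fails at k=9 before rhs at j=11)
Positions where it holds: {3} → 1.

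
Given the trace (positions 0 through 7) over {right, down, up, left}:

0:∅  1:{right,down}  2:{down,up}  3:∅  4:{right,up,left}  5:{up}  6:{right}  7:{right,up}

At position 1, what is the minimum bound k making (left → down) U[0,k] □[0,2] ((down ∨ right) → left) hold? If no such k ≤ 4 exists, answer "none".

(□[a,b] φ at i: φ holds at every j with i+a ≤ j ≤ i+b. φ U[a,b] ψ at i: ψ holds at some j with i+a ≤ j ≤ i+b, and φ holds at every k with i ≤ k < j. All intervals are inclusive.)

Need earliest j ≥ 1 with □[0,2] ((down ∨ right) → left), and (left → down) at every k in [1,j-1].
  j=1: rhs fails.
  j=2: rhs fails.
  j=3: rhs holds; lhs holds on [1,2]. k = 2.

2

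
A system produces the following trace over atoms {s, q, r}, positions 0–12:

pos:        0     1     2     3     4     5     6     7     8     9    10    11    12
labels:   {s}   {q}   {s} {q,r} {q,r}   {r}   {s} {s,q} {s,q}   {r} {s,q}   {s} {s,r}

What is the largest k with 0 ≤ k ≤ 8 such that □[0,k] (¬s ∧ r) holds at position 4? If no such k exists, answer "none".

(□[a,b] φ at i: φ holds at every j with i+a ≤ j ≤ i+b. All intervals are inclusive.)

1

(¬s ∧ r) must hold from j=4 onward; find where it first fails.
  j=4: holds
  j=5: holds
  j=6: fails
Holds on [4,5], so largest k = 1.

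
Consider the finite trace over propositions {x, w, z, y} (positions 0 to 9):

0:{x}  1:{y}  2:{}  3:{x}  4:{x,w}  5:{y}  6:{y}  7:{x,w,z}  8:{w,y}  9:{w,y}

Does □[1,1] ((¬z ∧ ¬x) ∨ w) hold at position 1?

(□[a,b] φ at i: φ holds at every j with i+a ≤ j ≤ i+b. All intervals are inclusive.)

True

Check ((¬z ∧ ¬x) ∨ w) at every j in [2,2]:
  j=2: true
All positions satisfy it → formula holds.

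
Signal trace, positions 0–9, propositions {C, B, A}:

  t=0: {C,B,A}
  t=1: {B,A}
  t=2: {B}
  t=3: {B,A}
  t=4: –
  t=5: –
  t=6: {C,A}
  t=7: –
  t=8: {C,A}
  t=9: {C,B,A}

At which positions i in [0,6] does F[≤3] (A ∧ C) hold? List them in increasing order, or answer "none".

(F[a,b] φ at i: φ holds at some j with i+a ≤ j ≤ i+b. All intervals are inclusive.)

0, 3, 4, 5, 6

Evaluate at each i in [0,6]:
  i=0: ✓ (witness j=0)
  i=1: ✗ (none in [1,4])
  i=2: ✗ (none in [2,5])
  i=3: ✓ (witness j=6)
  i=4: ✓ (witness j=6)
  i=5: ✓ (witness j=6)
  i=6: ✓ (witness j=6)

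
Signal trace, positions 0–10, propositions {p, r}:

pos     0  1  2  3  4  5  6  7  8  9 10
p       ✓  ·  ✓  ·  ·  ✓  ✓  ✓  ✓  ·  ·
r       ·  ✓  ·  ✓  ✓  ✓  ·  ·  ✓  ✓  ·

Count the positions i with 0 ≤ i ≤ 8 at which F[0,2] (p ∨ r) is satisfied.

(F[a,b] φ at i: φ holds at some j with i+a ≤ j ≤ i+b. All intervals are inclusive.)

9

Evaluate at each i in [0,8]:
  i=0: ✓ (witness j=0)
  i=1: ✓ (witness j=1)
  i=2: ✓ (witness j=2)
  i=3: ✓ (witness j=3)
  i=4: ✓ (witness j=4)
  i=5: ✓ (witness j=5)
  i=6: ✓ (witness j=6)
  i=7: ✓ (witness j=7)
  i=8: ✓ (witness j=8)
Positions where it holds: {0, 1, 2, 3, 4, 5, 6, 7, 8} → 9.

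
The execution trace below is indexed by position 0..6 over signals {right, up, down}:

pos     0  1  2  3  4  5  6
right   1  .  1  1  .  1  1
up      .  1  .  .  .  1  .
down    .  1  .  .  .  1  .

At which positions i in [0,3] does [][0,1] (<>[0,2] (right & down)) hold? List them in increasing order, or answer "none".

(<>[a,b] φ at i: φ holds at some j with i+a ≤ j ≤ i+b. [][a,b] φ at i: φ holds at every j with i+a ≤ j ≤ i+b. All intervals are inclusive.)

Evaluate at each i in [0,3]:
  i=0: ✗ (fails at j=0)
  i=1: ✗ (fails at j=1)
  i=2: ✗ (fails at j=2)
  i=3: ✓ (all of [3,4])

3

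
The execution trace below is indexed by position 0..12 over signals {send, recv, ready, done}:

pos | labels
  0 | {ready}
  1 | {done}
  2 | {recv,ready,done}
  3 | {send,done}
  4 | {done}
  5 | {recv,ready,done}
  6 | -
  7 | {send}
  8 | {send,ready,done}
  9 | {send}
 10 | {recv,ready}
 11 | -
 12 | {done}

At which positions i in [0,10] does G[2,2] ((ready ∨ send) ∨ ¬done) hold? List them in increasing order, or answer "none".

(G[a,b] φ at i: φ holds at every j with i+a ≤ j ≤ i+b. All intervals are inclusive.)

0, 1, 3, 4, 5, 6, 7, 8, 9

Evaluate at each i in [0,10]:
  i=0: ✓ (all of [2,2])
  i=1: ✓ (all of [3,3])
  i=2: ✗ (fails at j=4)
  i=3: ✓ (all of [5,5])
  i=4: ✓ (all of [6,6])
  i=5: ✓ (all of [7,7])
  i=6: ✓ (all of [8,8])
  i=7: ✓ (all of [9,9])
  i=8: ✓ (all of [10,10])
  i=9: ✓ (all of [11,11])
  i=10: ✗ (fails at j=12)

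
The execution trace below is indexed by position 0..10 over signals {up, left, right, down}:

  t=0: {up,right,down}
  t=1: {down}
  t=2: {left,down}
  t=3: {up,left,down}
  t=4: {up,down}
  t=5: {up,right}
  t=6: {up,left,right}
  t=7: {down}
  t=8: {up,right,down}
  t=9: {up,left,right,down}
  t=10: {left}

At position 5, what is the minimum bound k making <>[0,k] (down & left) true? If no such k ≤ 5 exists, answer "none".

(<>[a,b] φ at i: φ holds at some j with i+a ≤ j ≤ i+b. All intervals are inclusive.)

Scan j = 5,6,… for (down & left):
  j=5: fails
  j=6: fails
  j=7: fails
  j=8: fails
  j=9: holds
First hit at j=9, so smallest k = 9-5 = 4.

4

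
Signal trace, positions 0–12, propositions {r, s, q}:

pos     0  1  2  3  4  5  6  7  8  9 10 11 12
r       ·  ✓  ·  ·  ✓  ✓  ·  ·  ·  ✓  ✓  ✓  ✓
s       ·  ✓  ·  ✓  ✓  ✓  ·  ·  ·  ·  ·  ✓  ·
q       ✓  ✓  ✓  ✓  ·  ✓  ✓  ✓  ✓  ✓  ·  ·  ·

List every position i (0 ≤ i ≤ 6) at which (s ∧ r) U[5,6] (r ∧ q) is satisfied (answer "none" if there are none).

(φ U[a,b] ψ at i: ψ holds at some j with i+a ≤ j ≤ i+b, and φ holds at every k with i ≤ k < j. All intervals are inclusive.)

Evaluate at each i in [0,6]:
  i=0: ✗ (lhs fails at k=0 before rhs at j=5)
  i=1: ✗ (no rhs in [6,7])
  i=2: ✗ (no rhs in [7,8])
  i=3: ✗ (lhs fails at k=3 before rhs at j=9)
  i=4: ✗ (lhs fails at k=6 before rhs at j=9)
  i=5: ✗ (no rhs in [10,11])
  i=6: ✗ (no rhs in [11,12])

none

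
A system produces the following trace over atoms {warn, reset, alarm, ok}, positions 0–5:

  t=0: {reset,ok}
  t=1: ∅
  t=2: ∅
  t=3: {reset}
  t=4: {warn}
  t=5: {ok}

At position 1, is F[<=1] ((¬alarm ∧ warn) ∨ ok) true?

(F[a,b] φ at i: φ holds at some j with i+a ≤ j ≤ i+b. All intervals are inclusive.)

Check ((¬alarm ∧ warn) ∨ ok) at each j in [1,2]:
  j=1: false
  j=2: false
No position in the window satisfies it → formula fails.

No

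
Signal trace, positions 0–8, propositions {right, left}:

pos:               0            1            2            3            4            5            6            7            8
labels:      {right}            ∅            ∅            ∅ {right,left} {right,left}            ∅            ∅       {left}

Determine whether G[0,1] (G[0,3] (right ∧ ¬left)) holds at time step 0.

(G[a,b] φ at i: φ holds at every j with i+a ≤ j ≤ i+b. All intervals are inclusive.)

Check G[0,3] (right ∧ ¬left) at every j in [0,1]:
  j=0: fails at 1
  j=1: fails at 1
Fails at j=0 → formula fails.

No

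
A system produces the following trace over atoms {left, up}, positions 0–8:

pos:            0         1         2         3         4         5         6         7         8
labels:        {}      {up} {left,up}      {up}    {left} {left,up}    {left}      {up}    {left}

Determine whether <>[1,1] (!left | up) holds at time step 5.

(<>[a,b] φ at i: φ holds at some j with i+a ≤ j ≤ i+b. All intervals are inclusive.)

Check (!left | up) at each j in [6,6]:
  j=6: false
No position in the window satisfies it → formula fails.

No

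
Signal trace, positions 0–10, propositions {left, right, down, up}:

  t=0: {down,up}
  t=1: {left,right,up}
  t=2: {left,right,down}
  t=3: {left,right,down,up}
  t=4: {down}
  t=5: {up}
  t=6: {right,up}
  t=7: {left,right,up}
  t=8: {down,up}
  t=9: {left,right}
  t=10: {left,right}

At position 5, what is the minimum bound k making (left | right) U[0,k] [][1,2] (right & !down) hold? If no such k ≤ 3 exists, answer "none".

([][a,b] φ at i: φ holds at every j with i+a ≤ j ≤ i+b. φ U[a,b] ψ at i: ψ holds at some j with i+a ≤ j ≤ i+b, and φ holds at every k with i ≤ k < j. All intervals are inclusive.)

0

Need earliest j ≥ 5 with [][1,2] (right & !down), and (left | right) at every k in [5,j-1].
  j=5: rhs holds (empty prefix). k = 0.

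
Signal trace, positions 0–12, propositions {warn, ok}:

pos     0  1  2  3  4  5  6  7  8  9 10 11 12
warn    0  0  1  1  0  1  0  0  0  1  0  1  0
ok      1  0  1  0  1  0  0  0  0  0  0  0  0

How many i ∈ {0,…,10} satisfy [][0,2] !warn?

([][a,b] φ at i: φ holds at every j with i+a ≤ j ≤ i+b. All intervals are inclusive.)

Evaluate at each i in [0,10]:
  i=0: ✗ (fails at j=2)
  i=1: ✗ (fails at j=2)
  i=2: ✗ (fails at j=2)
  i=3: ✗ (fails at j=3)
  i=4: ✗ (fails at j=5)
  i=5: ✗ (fails at j=5)
  i=6: ✓ (all of [6,8])
  i=7: ✗ (fails at j=9)
  i=8: ✗ (fails at j=9)
  i=9: ✗ (fails at j=9)
  i=10: ✗ (fails at j=11)
Positions where it holds: {6} → 1.

1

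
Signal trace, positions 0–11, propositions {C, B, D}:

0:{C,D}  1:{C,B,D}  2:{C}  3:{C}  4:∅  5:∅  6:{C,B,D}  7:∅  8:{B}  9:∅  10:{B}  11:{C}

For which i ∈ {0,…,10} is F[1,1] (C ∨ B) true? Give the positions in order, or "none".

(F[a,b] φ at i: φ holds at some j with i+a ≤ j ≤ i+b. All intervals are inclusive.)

Evaluate at each i in [0,10]:
  i=0: ✓ (witness j=1)
  i=1: ✓ (witness j=2)
  i=2: ✓ (witness j=3)
  i=3: ✗ (none in [4,4])
  i=4: ✗ (none in [5,5])
  i=5: ✓ (witness j=6)
  i=6: ✗ (none in [7,7])
  i=7: ✓ (witness j=8)
  i=8: ✗ (none in [9,9])
  i=9: ✓ (witness j=10)
  i=10: ✓ (witness j=11)

0, 1, 2, 5, 7, 9, 10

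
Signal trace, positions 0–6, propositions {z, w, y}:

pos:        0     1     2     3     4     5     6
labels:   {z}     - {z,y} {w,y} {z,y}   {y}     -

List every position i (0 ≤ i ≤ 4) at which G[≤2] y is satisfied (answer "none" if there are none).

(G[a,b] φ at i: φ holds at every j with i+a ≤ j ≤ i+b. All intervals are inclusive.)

2, 3

Evaluate at each i in [0,4]:
  i=0: ✗ (fails at j=0)
  i=1: ✗ (fails at j=1)
  i=2: ✓ (all of [2,4])
  i=3: ✓ (all of [3,5])
  i=4: ✗ (fails at j=6)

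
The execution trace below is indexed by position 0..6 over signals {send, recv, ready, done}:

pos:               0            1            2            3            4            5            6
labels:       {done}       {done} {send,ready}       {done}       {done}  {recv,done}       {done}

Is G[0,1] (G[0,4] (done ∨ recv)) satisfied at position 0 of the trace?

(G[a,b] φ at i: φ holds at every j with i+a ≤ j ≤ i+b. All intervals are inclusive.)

False

Check G[0,4] (done ∨ recv) at every j in [0,1]:
  j=0: fails at 2
  j=1: fails at 2
Fails at j=0 → formula fails.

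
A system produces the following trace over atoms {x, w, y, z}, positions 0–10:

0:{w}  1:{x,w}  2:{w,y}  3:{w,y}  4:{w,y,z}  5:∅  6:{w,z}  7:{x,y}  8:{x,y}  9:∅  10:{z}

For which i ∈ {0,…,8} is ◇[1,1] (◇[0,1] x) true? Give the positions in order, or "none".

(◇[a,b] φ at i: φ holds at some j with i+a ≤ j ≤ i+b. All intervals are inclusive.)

0, 5, 6, 7

Evaluate at each i in [0,8]:
  i=0: ✓ (witness j=1)
  i=1: ✗ (none in [2,2])
  i=2: ✗ (none in [3,3])
  i=3: ✗ (none in [4,4])
  i=4: ✗ (none in [5,5])
  i=5: ✓ (witness j=6)
  i=6: ✓ (witness j=7)
  i=7: ✓ (witness j=8)
  i=8: ✗ (none in [9,9])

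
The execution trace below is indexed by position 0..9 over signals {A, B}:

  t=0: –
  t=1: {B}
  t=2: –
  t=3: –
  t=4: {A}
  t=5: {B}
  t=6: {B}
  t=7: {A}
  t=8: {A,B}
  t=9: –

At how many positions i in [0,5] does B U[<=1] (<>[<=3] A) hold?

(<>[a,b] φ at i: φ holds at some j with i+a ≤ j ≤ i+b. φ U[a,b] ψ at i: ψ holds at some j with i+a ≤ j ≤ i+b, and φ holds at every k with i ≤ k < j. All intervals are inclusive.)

Evaluate at each i in [0,5]:
  i=0: ✗ (lhs fails at k=0 before rhs at j=1)
  i=1: ✓ (rhs at j=1)
  i=2: ✓ (rhs at j=2)
  i=3: ✓ (rhs at j=3)
  i=4: ✓ (rhs at j=4)
  i=5: ✓ (rhs at j=5)
Positions where it holds: {1, 2, 3, 4, 5} → 5.

5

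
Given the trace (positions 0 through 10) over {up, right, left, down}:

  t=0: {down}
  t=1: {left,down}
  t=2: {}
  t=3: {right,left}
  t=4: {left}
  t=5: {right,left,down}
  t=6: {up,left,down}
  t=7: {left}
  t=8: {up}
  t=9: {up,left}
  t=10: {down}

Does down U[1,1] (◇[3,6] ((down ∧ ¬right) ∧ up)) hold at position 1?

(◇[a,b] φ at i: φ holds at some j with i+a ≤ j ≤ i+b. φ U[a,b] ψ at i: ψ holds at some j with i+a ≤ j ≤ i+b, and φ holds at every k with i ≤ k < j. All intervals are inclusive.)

Holds

Need some j in [2,2] with ◇[3,6] ((down ∧ ¬right) ∧ up), and down at every k in [1,j-1].
  j=2: ◇[3,6] ((down ∧ ¬right) ∧ up) holds; down holds at every k in [1,1] → satisfied.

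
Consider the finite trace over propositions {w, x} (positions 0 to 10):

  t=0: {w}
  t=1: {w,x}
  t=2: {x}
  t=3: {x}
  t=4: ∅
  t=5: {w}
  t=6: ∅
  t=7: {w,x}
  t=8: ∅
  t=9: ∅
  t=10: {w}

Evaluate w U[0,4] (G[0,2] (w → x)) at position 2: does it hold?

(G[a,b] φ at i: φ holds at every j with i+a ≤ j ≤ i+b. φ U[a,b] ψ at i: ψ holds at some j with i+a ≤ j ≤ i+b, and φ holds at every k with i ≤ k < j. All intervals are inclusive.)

True

Need some j in [2,6] with G[0,2] (w → x), and w at every k in [2,j-1].
  j=2: G[0,2] (w → x) holds; no prefix to check → satisfied.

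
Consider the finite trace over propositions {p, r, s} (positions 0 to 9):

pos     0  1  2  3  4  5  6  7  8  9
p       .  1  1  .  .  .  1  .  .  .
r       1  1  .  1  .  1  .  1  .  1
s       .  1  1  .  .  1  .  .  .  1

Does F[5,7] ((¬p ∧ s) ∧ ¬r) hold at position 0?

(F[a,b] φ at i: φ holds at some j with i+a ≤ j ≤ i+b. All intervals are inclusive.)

Check ((¬p ∧ s) ∧ ¬r) at each j in [5,7]:
  j=5: false
  j=6: false
  j=7: false
No position in the window satisfies it → formula fails.

No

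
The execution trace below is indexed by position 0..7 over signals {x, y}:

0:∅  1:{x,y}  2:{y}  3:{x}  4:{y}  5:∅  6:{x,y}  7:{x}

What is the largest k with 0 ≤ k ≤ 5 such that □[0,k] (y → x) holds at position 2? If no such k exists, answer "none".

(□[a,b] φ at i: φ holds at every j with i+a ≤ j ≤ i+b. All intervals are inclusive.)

none

(y → x) must hold from j=2 onward; find where it first fails.
  j=2: fails → no k works.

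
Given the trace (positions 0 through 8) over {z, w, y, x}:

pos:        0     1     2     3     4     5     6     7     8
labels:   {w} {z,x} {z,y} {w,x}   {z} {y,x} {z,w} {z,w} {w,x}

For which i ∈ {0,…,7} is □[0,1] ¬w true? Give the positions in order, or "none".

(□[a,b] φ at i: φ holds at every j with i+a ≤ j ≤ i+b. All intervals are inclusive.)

1, 4

Evaluate at each i in [0,7]:
  i=0: ✗ (fails at j=0)
  i=1: ✓ (all of [1,2])
  i=2: ✗ (fails at j=3)
  i=3: ✗ (fails at j=3)
  i=4: ✓ (all of [4,5])
  i=5: ✗ (fails at j=6)
  i=6: ✗ (fails at j=6)
  i=7: ✗ (fails at j=7)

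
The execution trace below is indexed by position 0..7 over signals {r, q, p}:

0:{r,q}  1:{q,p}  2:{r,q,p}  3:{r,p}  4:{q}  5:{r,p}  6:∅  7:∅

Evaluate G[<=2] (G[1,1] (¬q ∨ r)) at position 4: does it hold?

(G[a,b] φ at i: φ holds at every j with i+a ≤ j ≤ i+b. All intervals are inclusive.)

Holds

Check G[1,1] (¬q ∨ r) at every j in [4,6]:
  j=4: holds on [5,5]
  j=5: holds on [6,6]
  j=6: holds on [7,7]
All positions satisfy it → formula holds.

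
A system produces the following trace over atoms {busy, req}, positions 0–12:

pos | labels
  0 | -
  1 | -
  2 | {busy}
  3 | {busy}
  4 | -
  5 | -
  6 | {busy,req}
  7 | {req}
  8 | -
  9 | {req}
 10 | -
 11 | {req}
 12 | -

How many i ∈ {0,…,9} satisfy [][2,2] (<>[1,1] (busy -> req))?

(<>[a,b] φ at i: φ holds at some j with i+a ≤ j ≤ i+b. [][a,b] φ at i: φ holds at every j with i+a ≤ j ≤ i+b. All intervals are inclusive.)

9

Evaluate at each i in [0,9]:
  i=0: ✗ (fails at j=2)
  i=1: ✓ (all of [3,3])
  i=2: ✓ (all of [4,4])
  i=3: ✓ (all of [5,5])
  i=4: ✓ (all of [6,6])
  i=5: ✓ (all of [7,7])
  i=6: ✓ (all of [8,8])
  i=7: ✓ (all of [9,9])
  i=8: ✓ (all of [10,10])
  i=9: ✓ (all of [11,11])
Positions where it holds: {1, 2, 3, 4, 5, 6, 7, 8, 9} → 9.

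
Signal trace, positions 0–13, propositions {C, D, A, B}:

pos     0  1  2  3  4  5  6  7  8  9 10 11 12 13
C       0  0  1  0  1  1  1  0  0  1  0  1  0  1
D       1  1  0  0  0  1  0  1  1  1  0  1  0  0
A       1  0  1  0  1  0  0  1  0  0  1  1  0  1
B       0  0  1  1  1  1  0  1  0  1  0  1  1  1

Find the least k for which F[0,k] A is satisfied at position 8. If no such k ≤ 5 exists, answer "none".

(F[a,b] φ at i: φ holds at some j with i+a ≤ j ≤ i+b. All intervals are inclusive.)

2

Scan j = 8,9,… for A:
  j=8: fails
  j=9: fails
  j=10: holds
First hit at j=10, so smallest k = 10-8 = 2.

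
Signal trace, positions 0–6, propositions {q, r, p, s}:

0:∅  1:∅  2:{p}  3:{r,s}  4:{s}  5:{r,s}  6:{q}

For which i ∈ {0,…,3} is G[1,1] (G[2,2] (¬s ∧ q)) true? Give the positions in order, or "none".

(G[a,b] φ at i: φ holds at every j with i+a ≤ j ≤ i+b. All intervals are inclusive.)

3

Evaluate at each i in [0,3]:
  i=0: ✗ (fails at j=1)
  i=1: ✗ (fails at j=2)
  i=2: ✗ (fails at j=3)
  i=3: ✓ (all of [4,4])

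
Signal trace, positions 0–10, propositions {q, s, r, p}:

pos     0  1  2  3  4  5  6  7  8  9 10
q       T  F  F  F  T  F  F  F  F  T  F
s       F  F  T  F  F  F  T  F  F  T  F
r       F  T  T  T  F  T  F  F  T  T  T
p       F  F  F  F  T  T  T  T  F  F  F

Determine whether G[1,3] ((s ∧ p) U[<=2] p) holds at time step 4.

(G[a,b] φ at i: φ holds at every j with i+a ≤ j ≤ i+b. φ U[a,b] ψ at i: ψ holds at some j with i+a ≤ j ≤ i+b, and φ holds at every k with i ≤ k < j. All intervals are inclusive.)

Holds

Check ((s ∧ p) U[<=2] p) at every j in [5,7]:
  j=5: holds
  j=6: holds
  j=7: holds
All positions satisfy it → formula holds.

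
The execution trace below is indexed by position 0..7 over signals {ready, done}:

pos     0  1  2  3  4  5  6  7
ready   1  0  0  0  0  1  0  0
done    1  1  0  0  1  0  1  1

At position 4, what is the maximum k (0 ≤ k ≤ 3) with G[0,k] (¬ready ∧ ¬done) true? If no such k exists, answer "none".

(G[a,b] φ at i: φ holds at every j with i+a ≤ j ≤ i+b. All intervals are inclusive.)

(¬ready ∧ ¬done) must hold from j=4 onward; find where it first fails.
  j=4: fails → no k works.

none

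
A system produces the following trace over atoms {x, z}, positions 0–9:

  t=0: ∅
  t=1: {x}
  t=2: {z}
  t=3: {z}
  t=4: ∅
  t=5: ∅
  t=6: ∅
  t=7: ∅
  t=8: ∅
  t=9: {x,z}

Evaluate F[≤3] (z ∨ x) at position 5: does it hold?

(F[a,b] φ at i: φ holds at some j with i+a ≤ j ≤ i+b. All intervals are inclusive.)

No

Check (z ∨ x) at each j in [5,8]:
  j=5: false
  j=6: false
  j=7: false
  j=8: false
No position in the window satisfies it → formula fails.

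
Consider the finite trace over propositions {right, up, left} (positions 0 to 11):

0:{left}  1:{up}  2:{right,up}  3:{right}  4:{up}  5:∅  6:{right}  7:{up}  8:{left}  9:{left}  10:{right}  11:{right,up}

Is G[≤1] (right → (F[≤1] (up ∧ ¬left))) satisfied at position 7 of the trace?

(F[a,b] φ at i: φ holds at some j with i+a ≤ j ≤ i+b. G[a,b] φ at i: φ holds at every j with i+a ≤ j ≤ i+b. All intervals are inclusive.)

Check (right → (F[≤1] (up ∧ ¬left))) at every j in [7,8]:
  j=7: antecedent false → ✓
  j=8: antecedent false → ✓
All positions satisfy it → formula holds.

Holds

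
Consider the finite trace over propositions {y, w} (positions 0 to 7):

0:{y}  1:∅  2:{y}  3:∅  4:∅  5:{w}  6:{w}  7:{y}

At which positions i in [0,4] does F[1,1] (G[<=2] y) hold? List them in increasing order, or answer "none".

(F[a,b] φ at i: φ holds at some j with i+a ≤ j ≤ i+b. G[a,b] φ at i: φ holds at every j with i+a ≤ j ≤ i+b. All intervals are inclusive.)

none

Evaluate at each i in [0,4]:
  i=0: ✗ (none in [1,1])
  i=1: ✗ (none in [2,2])
  i=2: ✗ (none in [3,3])
  i=3: ✗ (none in [4,4])
  i=4: ✗ (none in [5,5])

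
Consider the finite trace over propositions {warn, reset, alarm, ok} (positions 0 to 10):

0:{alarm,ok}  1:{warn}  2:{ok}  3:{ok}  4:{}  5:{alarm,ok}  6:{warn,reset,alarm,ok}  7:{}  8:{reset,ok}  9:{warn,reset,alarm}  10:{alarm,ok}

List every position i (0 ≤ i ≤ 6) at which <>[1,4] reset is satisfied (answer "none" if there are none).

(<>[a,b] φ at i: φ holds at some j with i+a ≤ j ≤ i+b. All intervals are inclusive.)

Evaluate at each i in [0,6]:
  i=0: ✗ (none in [1,4])
  i=1: ✗ (none in [2,5])
  i=2: ✓ (witness j=6)
  i=3: ✓ (witness j=6)
  i=4: ✓ (witness j=6)
  i=5: ✓ (witness j=6)
  i=6: ✓ (witness j=8)

2, 3, 4, 5, 6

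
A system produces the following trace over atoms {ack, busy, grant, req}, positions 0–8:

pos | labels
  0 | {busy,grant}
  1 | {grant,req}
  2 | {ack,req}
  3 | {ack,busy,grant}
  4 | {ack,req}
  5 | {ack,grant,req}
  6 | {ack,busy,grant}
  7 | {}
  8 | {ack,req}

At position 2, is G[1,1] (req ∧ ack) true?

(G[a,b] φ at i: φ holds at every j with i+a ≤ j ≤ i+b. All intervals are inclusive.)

Check (req ∧ ack) at every j in [3,3]:
  j=3: false
Fails at j=3 → formula fails.

No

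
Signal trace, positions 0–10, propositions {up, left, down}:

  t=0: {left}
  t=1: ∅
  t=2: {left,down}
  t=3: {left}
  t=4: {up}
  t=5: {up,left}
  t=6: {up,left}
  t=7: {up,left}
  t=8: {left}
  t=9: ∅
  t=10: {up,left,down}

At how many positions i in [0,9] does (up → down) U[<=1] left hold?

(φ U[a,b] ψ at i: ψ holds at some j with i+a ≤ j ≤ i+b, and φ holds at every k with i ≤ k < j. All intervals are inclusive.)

9

Evaluate at each i in [0,9]:
  i=0: ✓ (rhs at j=0)
  i=1: ✓ (rhs at j=2; lhs holds on [1,1])
  i=2: ✓ (rhs at j=2)
  i=3: ✓ (rhs at j=3)
  i=4: ✗ (lhs fails at k=4 before rhs at j=5)
  i=5: ✓ (rhs at j=5)
  i=6: ✓ (rhs at j=6)
  i=7: ✓ (rhs at j=7)
  i=8: ✓ (rhs at j=8)
  i=9: ✓ (rhs at j=10; lhs holds on [9,9])
Positions where it holds: {0, 1, 2, 3, 5, 6, 7, 8, 9} → 9.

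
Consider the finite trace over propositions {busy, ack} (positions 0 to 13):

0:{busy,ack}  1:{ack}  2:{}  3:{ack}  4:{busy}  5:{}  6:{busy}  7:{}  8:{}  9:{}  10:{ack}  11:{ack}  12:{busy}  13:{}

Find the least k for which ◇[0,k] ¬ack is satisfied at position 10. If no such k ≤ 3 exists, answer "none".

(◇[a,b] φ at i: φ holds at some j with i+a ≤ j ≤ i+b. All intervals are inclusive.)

2

Scan j = 10,11,… for ¬ack:
  j=10: fails
  j=11: fails
  j=12: holds
First hit at j=12, so smallest k = 12-10 = 2.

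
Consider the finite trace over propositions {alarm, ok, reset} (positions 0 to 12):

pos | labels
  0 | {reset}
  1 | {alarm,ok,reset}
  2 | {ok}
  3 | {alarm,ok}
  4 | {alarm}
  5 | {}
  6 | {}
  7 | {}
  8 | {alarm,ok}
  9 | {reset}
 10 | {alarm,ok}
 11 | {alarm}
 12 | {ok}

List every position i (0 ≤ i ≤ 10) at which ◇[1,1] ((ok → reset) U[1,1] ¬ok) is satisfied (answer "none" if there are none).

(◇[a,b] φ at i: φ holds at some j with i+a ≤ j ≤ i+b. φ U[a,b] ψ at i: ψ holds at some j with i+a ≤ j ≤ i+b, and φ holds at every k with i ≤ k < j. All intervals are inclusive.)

Evaluate at each i in [0,10]:
  i=0: ✗ (none in [1,1])
  i=1: ✗ (none in [2,2])
  i=2: ✗ (none in [3,3])
  i=3: ✓ (witness j=4)
  i=4: ✓ (witness j=5)
  i=5: ✓ (witness j=6)
  i=6: ✗ (none in [7,7])
  i=7: ✗ (none in [8,8])
  i=8: ✗ (none in [9,9])
  i=9: ✗ (none in [10,10])
  i=10: ✗ (none in [11,11])

3, 4, 5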